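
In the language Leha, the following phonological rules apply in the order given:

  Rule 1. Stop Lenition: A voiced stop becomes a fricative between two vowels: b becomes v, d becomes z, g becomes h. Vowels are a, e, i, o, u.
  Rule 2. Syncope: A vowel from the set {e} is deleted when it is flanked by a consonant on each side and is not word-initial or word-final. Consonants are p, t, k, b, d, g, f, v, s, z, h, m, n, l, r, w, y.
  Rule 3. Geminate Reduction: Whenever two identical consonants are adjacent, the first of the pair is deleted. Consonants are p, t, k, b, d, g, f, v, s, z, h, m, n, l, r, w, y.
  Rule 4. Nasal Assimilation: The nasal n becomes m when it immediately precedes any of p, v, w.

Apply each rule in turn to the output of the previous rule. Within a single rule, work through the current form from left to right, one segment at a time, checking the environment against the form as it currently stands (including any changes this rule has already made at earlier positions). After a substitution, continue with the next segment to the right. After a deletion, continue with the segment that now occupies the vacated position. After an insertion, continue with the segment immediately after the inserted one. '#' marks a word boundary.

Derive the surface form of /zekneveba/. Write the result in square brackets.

[zkmva]

Rule 1 Stop Lenition: [zekneveba] → [zekneveva]
Rule 2 Syncope: [zekneveva] → [zknvva]
Rule 3 Geminate Reduction: [zknvva] → [zknva]
Rule 4 Nasal Assimilation: [zknva] → [zkmva]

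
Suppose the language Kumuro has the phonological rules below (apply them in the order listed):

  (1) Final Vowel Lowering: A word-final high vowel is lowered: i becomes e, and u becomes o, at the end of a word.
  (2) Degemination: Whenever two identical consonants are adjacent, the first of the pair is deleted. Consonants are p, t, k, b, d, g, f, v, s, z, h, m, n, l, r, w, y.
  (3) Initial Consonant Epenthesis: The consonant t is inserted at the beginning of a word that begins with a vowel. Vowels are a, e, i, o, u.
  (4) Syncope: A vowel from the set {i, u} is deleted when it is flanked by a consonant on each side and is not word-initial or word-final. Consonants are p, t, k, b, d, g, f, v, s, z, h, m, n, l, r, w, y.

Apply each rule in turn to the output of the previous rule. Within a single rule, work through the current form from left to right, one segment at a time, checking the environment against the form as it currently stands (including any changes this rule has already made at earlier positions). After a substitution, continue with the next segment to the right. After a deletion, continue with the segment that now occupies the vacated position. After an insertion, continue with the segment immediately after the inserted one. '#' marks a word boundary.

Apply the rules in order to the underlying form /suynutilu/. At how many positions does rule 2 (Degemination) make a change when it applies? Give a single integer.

0

(1) Final Vowel Lowering: [suynutilu] → [suynutilo]
(2) Degemination: no change — [suynutilo]
(3) Initial Consonant Epenthesis: no change — [suynutilo]
(4) Syncope: [suynutilo] → [syntlo]
Rule 2 changed 0 position(s).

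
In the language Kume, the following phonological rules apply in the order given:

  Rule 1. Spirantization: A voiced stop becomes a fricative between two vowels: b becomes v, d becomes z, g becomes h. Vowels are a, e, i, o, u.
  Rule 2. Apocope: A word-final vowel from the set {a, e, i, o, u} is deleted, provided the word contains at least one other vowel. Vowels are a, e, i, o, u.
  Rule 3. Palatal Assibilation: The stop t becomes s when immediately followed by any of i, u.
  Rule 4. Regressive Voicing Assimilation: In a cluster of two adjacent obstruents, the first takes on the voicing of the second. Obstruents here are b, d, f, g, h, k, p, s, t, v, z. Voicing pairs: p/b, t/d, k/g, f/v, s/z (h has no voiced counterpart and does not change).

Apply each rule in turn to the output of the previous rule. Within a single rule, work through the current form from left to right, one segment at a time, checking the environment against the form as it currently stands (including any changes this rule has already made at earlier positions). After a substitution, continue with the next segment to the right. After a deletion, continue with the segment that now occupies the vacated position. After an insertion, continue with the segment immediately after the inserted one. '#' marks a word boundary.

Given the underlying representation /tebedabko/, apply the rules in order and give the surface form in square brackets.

Rule 1 Spirantization: [tebedabko] → [tevezabko]
Rule 2 Apocope: [tevezabko] → [tevezabk]
Rule 3 Palatal Assibilation: no change — [tevezabk]
Rule 4 Regressive Voicing Assimilation: [tevezabk] → [tevezapk]

[tevezapk]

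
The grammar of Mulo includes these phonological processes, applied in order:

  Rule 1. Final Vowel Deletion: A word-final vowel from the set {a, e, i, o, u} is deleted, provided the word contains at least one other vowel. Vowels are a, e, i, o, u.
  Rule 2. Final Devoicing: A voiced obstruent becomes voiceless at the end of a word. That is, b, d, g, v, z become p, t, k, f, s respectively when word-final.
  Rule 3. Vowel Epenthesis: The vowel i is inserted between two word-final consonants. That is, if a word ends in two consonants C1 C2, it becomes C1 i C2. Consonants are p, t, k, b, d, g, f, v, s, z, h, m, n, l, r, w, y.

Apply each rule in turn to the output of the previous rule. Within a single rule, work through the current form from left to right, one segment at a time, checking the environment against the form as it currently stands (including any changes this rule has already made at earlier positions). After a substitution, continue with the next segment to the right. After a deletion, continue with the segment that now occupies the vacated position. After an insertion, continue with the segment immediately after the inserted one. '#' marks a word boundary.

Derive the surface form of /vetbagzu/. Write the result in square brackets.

[vetbagis]

Rule 1 Final Vowel Deletion: [vetbagzu] → [vetbagz]
Rule 2 Final Devoicing: [vetbagz] → [vetbags]
Rule 3 Vowel Epenthesis: [vetbags] → [vetbagis]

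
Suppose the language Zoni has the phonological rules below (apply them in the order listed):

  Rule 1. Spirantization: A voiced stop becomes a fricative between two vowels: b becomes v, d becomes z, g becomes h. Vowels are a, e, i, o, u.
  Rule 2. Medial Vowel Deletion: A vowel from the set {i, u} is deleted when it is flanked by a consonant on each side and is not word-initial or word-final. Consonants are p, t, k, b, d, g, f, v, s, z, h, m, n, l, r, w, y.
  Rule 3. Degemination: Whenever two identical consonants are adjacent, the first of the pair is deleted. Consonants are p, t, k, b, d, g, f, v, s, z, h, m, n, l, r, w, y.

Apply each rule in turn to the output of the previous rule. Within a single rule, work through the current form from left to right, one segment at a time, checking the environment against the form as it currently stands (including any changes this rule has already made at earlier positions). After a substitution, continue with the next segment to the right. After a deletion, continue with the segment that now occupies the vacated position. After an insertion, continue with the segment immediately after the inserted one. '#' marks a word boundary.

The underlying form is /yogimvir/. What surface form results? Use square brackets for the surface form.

Rule 1 Spirantization: [yogimvir] → [yohimvir]
Rule 2 Medial Vowel Deletion: [yohimvir] → [yohmvr]
Rule 3 Degemination: no change — [yohmvr]

[yohmvr]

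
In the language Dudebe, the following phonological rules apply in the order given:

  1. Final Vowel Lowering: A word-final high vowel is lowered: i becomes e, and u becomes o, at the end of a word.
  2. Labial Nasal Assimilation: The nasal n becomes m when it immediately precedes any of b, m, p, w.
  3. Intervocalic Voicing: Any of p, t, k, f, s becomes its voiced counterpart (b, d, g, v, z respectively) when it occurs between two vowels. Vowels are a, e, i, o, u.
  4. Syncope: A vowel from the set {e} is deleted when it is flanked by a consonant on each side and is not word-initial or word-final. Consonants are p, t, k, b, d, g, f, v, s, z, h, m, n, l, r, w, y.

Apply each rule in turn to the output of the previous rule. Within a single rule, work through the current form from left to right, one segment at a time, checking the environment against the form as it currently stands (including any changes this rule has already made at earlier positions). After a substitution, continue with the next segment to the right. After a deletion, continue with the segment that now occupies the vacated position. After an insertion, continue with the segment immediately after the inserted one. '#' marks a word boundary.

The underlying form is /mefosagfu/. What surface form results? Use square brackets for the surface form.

[mvozagfo]

1 Final Vowel Lowering: [mefosagfu] → [mefosagfo]
2 Labial Nasal Assimilation: no change — [mefosagfo]
3 Intervocalic Voicing: [mefosagfo] → [mevozagfo]
4 Syncope: [mevozagfo] → [mvozagfo]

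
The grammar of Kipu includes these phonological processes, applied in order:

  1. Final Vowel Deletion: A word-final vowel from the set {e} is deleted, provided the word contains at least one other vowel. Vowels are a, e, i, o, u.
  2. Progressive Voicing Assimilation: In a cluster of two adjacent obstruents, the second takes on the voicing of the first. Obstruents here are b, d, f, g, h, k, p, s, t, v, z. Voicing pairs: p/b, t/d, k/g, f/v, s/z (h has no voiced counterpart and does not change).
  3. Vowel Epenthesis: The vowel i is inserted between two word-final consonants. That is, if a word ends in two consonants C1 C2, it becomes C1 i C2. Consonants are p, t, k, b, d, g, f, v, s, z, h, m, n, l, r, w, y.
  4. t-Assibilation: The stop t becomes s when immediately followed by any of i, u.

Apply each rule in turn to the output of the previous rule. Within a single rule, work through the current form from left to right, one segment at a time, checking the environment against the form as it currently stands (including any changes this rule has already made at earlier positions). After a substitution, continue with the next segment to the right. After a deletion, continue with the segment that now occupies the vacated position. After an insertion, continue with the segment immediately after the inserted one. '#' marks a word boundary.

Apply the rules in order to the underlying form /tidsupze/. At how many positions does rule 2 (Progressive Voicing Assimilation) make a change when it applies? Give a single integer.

2

1 Final Vowel Deletion: [tidsupze] → [tidsupz]
2 Progressive Voicing Assimilation: [tidsupz] → [tidzups]
3 Vowel Epenthesis: [tidzups] → [tidzupis]
4 t-Assibilation: [tidzupis] → [sidzupis]
Rule 2 changed 2 position(s).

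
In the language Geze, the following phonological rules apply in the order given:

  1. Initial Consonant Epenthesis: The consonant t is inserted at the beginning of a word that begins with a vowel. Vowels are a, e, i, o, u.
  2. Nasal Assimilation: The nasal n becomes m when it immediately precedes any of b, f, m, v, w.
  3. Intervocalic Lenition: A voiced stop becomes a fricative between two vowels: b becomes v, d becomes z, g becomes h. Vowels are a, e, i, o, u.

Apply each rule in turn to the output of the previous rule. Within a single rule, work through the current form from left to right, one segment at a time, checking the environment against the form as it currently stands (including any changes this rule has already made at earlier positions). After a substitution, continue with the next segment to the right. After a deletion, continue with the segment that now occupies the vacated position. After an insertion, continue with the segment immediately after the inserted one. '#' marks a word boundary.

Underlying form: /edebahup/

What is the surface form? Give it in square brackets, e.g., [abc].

[tezevahup]

1 Initial Consonant Epenthesis: [edebahup] → [tedebahup]
2 Nasal Assimilation: no change — [tedebahup]
3 Intervocalic Lenition: [tedebahup] → [tezevahup]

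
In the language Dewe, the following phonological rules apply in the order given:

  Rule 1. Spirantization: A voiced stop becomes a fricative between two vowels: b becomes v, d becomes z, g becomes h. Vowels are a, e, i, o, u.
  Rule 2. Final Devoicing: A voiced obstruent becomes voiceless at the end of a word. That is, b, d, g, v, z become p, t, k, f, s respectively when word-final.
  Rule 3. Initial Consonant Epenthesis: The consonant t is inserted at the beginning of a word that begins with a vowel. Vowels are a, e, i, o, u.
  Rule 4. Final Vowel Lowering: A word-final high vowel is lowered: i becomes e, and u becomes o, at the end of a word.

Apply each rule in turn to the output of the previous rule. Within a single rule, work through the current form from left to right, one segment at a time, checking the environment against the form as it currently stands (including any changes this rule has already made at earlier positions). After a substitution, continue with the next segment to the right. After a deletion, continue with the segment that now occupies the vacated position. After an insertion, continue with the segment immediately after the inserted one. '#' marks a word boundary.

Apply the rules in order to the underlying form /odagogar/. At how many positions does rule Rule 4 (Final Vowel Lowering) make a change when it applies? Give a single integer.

Rule 1 Spirantization: [odagogar] → [ozahohar]
Rule 2 Final Devoicing: no change — [ozahohar]
Rule 3 Initial Consonant Epenthesis: [ozahohar] → [tozahohar]
Rule 4 Final Vowel Lowering: no change — [tozahohar]
Rule Rule 4 changed 0 position(s).

0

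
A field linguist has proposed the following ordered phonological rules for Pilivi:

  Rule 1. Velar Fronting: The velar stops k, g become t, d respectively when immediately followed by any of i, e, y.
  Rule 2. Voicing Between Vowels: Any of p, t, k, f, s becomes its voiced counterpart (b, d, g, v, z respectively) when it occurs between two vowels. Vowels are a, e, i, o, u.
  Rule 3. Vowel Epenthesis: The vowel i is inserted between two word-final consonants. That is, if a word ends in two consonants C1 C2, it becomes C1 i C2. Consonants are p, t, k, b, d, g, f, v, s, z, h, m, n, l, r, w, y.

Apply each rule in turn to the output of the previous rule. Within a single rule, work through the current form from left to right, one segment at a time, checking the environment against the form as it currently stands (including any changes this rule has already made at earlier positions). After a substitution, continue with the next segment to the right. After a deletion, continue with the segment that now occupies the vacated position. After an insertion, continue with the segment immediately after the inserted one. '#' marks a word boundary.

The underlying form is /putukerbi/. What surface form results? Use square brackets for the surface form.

Rule 1 Velar Fronting: [putukerbi] → [pututerbi]
Rule 2 Voicing Between Vowels: [pututerbi] → [pududerbi]
Rule 3 Vowel Epenthesis: no change — [pududerbi]

[pududerbi]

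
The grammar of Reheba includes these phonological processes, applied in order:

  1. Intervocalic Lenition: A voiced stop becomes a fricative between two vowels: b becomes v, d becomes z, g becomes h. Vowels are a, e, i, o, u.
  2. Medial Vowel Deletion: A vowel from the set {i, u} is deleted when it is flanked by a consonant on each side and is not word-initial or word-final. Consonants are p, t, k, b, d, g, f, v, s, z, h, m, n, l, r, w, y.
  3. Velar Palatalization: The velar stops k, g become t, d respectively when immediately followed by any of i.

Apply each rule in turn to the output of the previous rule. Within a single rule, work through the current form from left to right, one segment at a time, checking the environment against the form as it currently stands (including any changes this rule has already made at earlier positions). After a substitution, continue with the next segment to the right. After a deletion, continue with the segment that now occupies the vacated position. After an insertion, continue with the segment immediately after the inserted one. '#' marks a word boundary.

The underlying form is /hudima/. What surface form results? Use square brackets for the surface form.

[hzma]

1 Intervocalic Lenition: [hudima] → [huzima]
2 Medial Vowel Deletion: [huzima] → [hzma]
3 Velar Palatalization: no change — [hzma]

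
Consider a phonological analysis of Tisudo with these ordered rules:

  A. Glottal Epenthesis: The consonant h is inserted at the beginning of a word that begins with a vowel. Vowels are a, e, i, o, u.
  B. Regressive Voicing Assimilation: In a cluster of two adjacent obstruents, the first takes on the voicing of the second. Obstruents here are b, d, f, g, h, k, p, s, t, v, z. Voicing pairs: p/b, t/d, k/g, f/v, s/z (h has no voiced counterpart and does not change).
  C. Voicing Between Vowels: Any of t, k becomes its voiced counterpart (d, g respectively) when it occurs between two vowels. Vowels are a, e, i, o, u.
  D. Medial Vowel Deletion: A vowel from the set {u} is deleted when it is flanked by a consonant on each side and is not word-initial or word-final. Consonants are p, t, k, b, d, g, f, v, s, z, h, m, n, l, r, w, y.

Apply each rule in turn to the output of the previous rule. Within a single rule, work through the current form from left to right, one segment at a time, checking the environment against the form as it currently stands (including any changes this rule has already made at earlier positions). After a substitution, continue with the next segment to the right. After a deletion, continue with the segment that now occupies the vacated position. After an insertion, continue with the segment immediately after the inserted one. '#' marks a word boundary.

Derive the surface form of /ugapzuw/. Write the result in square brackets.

A Glottal Epenthesis: [ugapzuw] → [hugapzuw]
B Regressive Voicing Assimilation: [hugapzuw] → [hugabzuw]
C Voicing Between Vowels: no change — [hugabzuw]
D Medial Vowel Deletion: [hugabzuw] → [hgabzw]

[hgabzw]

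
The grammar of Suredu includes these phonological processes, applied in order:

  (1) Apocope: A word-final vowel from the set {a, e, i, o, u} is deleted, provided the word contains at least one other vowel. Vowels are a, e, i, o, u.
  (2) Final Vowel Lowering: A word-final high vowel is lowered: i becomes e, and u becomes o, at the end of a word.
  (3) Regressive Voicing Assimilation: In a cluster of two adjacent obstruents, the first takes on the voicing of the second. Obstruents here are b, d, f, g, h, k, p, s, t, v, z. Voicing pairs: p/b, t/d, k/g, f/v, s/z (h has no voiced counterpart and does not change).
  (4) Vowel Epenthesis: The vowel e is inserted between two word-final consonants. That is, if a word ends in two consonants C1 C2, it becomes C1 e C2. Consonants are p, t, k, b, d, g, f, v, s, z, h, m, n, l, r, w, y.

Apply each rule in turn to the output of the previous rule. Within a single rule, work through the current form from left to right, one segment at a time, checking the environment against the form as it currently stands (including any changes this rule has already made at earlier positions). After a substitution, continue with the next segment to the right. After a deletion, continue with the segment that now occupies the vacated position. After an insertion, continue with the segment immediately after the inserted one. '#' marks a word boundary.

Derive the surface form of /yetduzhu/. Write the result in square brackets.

(1) Apocope: [yetduzhu] → [yetduzh]
(2) Final Vowel Lowering: no change — [yetduzh]
(3) Regressive Voicing Assimilation: [yetduzh] → [yeddush]
(4) Vowel Epenthesis: [yeddush] → [yedduseh]

[yedduseh]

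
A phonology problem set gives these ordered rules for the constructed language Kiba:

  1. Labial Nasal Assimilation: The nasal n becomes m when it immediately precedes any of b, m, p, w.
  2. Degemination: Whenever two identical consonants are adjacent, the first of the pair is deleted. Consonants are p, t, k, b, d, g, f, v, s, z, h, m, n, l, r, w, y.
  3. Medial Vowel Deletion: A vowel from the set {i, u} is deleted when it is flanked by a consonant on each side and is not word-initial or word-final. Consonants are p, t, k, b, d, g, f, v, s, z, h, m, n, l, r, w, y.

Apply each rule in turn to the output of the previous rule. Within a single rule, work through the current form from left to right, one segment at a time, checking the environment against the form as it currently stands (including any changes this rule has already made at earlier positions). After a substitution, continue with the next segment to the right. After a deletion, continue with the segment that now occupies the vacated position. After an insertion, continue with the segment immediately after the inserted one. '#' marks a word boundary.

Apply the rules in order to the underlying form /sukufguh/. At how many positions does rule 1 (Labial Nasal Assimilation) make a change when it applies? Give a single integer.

0

1 Labial Nasal Assimilation: no change — [sukufguh]
2 Degemination: no change — [sukufguh]
3 Medial Vowel Deletion: [sukufguh] → [skfgh]
Rule 1 changed 0 position(s).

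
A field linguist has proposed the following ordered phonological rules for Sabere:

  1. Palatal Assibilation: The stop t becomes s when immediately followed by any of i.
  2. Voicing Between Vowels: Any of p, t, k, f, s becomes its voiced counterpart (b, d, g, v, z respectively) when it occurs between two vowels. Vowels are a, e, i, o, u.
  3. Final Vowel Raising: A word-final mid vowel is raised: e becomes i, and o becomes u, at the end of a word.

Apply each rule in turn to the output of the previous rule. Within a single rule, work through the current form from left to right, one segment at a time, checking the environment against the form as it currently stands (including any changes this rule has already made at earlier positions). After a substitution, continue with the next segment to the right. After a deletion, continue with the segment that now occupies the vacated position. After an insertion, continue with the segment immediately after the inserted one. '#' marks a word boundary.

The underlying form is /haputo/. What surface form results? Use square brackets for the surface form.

[habudu]

1 Palatal Assibilation: no change — [haputo]
2 Voicing Between Vowels: [haputo] → [habudo]
3 Final Vowel Raising: [habudo] → [habudu]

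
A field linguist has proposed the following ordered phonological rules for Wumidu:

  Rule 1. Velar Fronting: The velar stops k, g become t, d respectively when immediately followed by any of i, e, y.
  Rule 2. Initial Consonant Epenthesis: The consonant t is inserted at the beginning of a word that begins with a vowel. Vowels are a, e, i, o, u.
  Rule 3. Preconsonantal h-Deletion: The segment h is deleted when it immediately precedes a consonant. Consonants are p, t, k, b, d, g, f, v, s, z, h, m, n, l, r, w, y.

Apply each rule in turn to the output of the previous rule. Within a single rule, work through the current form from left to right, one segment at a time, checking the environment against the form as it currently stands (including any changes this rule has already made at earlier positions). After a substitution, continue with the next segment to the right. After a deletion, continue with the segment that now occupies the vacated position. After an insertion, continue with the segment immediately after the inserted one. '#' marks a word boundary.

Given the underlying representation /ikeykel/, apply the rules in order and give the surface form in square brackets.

[titeytel]

Rule 1 Velar Fronting: [ikeykel] → [iteytel]
Rule 2 Initial Consonant Epenthesis: [iteytel] → [titeytel]
Rule 3 Preconsonantal h-Deletion: no change — [titeytel]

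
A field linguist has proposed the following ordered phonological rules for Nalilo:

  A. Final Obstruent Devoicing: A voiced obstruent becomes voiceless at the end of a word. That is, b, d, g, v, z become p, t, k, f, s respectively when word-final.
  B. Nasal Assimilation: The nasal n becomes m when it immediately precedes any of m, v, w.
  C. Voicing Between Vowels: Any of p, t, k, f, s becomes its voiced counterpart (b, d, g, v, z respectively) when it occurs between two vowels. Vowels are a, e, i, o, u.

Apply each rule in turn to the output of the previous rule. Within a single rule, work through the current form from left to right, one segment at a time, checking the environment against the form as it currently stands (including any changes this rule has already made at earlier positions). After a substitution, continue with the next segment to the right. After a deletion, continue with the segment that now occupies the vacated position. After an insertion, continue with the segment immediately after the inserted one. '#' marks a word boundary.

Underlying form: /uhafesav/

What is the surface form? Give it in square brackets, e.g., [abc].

A Final Obstruent Devoicing: [uhafesav] → [uhafesaf]
B Nasal Assimilation: no change — [uhafesaf]
C Voicing Between Vowels: [uhafesaf] → [uhavezaf]

[uhavezaf]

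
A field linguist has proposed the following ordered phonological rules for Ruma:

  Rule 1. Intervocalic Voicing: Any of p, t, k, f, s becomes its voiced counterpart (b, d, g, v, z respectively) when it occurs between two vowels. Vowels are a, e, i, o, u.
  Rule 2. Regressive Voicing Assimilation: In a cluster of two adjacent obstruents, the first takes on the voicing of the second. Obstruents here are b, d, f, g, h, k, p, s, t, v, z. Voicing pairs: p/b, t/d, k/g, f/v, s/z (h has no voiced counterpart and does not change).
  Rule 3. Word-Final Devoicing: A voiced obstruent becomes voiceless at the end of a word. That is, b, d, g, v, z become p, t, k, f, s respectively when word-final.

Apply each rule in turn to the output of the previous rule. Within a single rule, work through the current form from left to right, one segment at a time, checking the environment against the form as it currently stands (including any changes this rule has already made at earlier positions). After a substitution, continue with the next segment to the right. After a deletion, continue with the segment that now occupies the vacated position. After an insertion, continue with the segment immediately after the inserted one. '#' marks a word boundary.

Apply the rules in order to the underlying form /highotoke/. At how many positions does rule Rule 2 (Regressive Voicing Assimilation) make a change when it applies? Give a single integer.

Rule 1 Intervocalic Voicing: [highotoke] → [highodoge]
Rule 2 Regressive Voicing Assimilation: [highodoge] → [hikhodoge]
Rule 3 Word-Final Devoicing: no change — [hikhodoge]
Rule Rule 2 changed 1 position(s).

1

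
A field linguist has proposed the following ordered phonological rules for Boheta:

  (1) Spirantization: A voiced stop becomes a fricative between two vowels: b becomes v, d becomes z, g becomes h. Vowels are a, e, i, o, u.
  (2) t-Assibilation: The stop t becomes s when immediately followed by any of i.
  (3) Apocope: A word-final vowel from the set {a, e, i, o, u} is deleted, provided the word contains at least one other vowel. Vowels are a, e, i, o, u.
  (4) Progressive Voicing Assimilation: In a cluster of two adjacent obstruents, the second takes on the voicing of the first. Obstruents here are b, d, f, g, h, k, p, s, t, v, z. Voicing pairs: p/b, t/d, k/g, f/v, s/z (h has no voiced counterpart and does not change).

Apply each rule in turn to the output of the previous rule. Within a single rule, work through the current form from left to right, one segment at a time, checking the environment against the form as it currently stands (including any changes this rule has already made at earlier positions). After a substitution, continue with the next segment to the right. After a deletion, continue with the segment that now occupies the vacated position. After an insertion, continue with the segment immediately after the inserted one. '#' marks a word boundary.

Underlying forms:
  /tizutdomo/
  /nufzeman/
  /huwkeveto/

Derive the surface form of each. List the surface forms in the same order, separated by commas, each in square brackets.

/tizutdomo/:
  (1) Spirantization: no change — [tizutdomo]
  (2) t-Assibilation: [tizutdomo] → [sizutdomo]
  (3) Apocope: [sizutdomo] → [sizutdom]
  (4) Progressive Voicing Assimilation: [sizutdom] → [sizuttom]
/nufzeman/:
  (1) Spirantization: no change — [nufzeman]
  (2) t-Assibilation: no change — [nufzeman]
  (3) Apocope: no change — [nufzeman]
  (4) Progressive Voicing Assimilation: [nufzeman] → [nufseman]
/huwkeveto/:
  (1) Spirantization: no change — [huwkeveto]
  (2) t-Assibilation: no change — [huwkeveto]
  (3) Apocope: [huwkeveto] → [huwkevet]
  (4) Progressive Voicing Assimilation: no change — [huwkevet]

[sizuttom], [nufseman], [huwkevet]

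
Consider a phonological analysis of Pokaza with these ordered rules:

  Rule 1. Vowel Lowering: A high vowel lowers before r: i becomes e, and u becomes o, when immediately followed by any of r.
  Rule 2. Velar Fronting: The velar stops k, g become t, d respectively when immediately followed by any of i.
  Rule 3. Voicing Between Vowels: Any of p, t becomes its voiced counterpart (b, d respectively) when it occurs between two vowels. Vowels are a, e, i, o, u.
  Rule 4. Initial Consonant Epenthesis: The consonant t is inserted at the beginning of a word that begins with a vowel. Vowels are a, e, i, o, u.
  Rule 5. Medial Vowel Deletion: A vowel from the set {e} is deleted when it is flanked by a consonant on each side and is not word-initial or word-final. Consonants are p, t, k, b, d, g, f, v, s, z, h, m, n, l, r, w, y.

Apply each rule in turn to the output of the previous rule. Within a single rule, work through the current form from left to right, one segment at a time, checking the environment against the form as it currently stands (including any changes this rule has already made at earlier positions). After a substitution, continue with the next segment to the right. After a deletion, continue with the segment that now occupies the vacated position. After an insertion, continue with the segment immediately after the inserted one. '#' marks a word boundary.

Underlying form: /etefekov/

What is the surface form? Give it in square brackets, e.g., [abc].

Rule 1 Vowel Lowering: no change — [etefekov]
Rule 2 Velar Fronting: no change — [etefekov]
Rule 3 Voicing Between Vowels: [etefekov] → [edefekov]
Rule 4 Initial Consonant Epenthesis: [edefekov] → [tedefekov]
Rule 5 Medial Vowel Deletion: [tedefekov] → [tdfkov]

[tdfkov]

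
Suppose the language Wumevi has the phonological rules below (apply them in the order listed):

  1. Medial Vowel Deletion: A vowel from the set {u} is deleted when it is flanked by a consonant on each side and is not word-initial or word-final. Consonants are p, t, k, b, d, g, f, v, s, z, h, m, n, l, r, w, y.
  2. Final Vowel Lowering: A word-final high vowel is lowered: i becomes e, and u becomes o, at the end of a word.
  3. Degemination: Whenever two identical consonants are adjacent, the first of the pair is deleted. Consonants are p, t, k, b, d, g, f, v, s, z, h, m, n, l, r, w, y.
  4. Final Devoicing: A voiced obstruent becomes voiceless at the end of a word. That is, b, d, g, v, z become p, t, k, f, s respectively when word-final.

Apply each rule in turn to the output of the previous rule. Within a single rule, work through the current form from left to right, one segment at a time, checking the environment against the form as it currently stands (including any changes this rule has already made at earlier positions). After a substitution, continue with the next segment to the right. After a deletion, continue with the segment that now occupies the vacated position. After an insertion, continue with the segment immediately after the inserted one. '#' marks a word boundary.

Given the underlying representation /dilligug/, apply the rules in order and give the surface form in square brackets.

[dilik]

1 Medial Vowel Deletion: [dilligug] → [dilligg]
2 Final Vowel Lowering: no change — [dilligg]
3 Degemination: [dilligg] → [dilig]
4 Final Devoicing: [dilig] → [dilik]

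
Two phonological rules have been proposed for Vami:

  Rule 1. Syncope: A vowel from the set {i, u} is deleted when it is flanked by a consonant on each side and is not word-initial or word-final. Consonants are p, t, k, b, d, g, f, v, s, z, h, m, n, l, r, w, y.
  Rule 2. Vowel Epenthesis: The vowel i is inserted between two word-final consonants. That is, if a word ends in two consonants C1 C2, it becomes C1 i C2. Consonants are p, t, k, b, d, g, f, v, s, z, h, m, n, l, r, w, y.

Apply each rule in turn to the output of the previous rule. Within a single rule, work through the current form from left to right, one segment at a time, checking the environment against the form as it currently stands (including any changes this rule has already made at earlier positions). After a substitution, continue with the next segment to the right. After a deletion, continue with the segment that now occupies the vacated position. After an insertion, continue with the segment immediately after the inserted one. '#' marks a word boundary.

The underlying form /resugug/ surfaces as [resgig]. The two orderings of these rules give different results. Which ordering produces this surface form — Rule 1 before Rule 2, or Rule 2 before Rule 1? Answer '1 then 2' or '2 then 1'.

1 then 2

Order 1 then 2:
  1 Syncope: [resugug] → [resgg]
  2 Vowel Epenthesis: [resgg] → [resgig]
  result: [resgig]
Order 2 then 1:
  2 Vowel Epenthesis: no change — [resugug]
  1 Syncope: [resugug] → [resgg]
  result: [resgg]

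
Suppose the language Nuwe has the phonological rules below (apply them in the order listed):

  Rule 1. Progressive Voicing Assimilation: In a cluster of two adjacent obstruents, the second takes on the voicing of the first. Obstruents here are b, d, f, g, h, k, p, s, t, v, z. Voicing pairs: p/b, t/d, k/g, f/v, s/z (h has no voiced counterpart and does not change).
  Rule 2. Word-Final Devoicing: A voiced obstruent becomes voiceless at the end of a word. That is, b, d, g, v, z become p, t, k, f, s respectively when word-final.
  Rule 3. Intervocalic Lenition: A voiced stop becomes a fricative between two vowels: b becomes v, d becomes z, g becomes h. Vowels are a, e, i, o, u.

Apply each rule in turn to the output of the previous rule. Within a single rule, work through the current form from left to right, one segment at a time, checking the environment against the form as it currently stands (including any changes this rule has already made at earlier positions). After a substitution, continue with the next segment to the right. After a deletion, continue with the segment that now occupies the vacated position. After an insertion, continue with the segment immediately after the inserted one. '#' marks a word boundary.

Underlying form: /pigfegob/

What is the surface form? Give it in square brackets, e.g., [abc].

[pigvehop]

Rule 1 Progressive Voicing Assimilation: [pigfegob] → [pigvegob]
Rule 2 Word-Final Devoicing: [pigvegob] → [pigvegop]
Rule 3 Intervocalic Lenition: [pigvegop] → [pigvehop]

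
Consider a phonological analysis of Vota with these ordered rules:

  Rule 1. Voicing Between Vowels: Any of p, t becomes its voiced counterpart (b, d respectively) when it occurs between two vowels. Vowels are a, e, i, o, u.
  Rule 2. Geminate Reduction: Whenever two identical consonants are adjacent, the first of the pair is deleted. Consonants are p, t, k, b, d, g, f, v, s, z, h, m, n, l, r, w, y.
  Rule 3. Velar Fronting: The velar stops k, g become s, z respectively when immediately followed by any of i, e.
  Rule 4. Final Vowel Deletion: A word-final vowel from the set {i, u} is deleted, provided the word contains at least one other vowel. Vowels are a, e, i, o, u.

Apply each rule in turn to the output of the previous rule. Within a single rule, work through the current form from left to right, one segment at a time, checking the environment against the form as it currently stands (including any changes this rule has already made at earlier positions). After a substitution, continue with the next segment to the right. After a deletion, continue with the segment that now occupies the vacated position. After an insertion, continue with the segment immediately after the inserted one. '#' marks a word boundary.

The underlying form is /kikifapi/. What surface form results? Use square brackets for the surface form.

[sisifab]

Rule 1 Voicing Between Vowels: [kikifapi] → [kikifabi]
Rule 2 Geminate Reduction: no change — [kikifabi]
Rule 3 Velar Fronting: [kikifabi] → [sisifabi]
Rule 4 Final Vowel Deletion: [sisifabi] → [sisifab]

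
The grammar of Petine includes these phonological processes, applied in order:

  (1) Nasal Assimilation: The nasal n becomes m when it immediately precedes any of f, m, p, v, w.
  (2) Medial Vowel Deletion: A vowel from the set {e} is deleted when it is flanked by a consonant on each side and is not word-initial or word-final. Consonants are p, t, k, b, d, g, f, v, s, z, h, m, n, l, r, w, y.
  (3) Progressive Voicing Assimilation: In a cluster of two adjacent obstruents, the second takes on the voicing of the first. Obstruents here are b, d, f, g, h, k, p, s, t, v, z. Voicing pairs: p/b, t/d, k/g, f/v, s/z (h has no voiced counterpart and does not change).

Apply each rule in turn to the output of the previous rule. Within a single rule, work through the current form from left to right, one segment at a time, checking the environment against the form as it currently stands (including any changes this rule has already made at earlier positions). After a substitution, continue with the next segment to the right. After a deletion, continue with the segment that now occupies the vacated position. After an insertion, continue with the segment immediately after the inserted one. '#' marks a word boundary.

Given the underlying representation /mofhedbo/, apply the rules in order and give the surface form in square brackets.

[mofhtpo]

(1) Nasal Assimilation: no change — [mofhedbo]
(2) Medial Vowel Deletion: [mofhedbo] → [mofhdbo]
(3) Progressive Voicing Assimilation: [mofhdbo] → [mofhtpo]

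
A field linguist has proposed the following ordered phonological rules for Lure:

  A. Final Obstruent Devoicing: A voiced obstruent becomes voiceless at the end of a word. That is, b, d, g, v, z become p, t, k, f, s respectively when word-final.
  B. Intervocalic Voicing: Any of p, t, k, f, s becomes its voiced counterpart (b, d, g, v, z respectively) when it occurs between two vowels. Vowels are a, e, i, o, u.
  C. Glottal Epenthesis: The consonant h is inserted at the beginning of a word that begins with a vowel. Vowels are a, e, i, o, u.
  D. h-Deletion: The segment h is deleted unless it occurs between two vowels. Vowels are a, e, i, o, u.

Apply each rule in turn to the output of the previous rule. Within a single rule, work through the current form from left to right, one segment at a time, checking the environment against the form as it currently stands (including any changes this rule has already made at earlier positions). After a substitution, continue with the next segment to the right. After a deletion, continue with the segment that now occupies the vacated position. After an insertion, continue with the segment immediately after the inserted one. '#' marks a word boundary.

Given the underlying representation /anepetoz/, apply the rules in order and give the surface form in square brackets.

[anebedos]

A Final Obstruent Devoicing: [anepetoz] → [anepetos]
B Intervocalic Voicing: [anepetos] → [anebedos]
C Glottal Epenthesis: [anebedos] → [hanebedos]
D h-Deletion: [hanebedos] → [anebedos]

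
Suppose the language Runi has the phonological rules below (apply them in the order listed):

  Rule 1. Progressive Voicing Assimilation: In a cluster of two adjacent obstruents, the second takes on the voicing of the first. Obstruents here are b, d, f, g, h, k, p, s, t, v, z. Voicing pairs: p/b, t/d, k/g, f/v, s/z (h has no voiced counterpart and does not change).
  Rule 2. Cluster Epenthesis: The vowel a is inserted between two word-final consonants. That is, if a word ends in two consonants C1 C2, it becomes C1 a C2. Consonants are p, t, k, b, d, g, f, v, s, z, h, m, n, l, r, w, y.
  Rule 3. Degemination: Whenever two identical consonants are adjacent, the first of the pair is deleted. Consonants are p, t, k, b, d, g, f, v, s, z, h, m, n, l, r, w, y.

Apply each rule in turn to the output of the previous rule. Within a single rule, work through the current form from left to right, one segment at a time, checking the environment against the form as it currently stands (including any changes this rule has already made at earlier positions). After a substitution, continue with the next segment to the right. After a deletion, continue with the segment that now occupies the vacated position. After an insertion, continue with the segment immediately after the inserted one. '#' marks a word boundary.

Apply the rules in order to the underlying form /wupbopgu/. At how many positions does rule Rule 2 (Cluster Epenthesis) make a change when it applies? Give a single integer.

Rule 1 Progressive Voicing Assimilation: [wupbopgu] → [wuppopku]
Rule 2 Cluster Epenthesis: no change — [wuppopku]
Rule 3 Degemination: [wuppopku] → [wupopku]
Rule Rule 2 changed 0 position(s).

0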